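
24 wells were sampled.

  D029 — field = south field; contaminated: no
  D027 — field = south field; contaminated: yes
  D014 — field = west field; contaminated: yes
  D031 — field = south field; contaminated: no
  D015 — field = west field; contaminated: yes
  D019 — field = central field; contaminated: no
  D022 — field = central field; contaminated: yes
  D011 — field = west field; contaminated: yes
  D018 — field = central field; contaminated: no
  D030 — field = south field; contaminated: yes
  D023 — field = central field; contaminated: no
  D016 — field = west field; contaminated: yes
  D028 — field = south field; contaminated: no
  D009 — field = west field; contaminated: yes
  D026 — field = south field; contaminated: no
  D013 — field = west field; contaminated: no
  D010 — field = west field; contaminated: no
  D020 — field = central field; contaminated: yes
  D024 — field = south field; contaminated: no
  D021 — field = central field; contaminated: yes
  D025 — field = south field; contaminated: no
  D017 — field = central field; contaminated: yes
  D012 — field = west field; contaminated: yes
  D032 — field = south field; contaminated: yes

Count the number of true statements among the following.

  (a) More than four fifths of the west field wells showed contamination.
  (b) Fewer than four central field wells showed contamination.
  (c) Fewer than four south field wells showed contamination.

(a) west field: |A| = 8, |A ∩ B| = 6; needs |A ∩ B| / |A| > 4/5 — false.
(b) central field: |A| = 7, |A ∩ B| = 4; needs |A ∩ B| < 4 — false.
(c) south field: |A| = 9, |A ∩ B| = 3; needs |A ∩ B| < 4 — true.

1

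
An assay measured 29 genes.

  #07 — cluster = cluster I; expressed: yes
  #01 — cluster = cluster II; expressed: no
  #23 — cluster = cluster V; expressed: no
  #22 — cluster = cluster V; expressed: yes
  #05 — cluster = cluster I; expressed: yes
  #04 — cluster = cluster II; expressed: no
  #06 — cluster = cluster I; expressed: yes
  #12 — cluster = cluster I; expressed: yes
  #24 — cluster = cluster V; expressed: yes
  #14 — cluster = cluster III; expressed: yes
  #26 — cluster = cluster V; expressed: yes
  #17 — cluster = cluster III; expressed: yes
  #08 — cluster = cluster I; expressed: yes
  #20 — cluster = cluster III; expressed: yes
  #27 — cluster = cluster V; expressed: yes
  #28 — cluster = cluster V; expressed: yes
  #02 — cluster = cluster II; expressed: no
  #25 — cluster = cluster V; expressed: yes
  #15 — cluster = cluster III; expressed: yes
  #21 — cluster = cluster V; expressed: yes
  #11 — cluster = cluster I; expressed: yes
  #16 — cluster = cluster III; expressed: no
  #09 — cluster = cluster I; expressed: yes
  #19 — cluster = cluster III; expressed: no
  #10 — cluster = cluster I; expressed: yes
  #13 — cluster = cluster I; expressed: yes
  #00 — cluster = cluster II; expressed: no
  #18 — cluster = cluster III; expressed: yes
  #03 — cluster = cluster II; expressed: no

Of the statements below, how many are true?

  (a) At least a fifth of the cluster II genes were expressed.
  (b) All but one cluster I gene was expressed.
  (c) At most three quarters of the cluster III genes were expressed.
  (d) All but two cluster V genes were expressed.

(a) cluster II: |A| = 5, |A ∩ B| = 0; needs |A ∩ B| / |A| ≥ 1/5 — false.
(b) cluster I: |A| = 9, |A ∩ B| = 9; needs |A ∖ B| = 1 — false.
(c) cluster III: |A| = 7, |A ∩ B| = 5; needs |A ∩ B| / |A| ≤ 3/4 — true.
(d) cluster V: |A| = 8, |A ∩ B| = 7; needs |A ∖ B| = 2 — false.

1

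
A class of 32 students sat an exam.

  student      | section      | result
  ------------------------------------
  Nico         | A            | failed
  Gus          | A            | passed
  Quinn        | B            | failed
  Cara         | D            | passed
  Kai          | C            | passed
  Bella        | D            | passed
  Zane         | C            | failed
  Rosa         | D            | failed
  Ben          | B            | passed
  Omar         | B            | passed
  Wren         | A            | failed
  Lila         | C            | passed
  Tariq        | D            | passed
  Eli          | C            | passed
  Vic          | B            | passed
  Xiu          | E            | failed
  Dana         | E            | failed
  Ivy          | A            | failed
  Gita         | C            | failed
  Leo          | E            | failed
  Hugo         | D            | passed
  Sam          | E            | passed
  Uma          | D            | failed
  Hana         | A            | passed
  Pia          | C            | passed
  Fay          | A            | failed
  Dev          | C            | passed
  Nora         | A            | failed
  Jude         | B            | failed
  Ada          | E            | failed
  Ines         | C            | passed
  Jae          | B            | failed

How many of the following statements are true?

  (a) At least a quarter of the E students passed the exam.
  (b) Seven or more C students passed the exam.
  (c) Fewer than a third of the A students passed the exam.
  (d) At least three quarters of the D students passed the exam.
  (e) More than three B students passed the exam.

(a) E: |A| = 5, |A ∩ B| = 1; needs |A ∩ B| / |A| ≥ 1/4 — false.
(b) C: |A| = 8, |A ∩ B| = 6; needs |A ∩ B| ≥ 7 — false.
(c) A: |A| = 7, |A ∩ B| = 2; needs |A ∩ B| / |A| < 1/3 — true.
(d) D: |A| = 6, |A ∩ B| = 4; needs |A ∩ B| / |A| ≥ 3/4 — false.
(e) B: |A| = 6, |A ∩ B| = 3; needs |A ∩ B| > 3 — false.

1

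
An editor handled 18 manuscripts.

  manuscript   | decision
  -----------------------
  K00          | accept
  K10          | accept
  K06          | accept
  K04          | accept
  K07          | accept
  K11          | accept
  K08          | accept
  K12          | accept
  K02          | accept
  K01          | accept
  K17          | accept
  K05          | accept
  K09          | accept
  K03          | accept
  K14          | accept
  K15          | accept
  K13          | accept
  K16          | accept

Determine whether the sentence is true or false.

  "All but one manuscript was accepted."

False

The determiner here denotes the relation: |A ∖ B| = 1.
|A| = 18, |A ∩ B| = 18, |A ∖ B| = 0.
|A ∖ B| = 0, so the statement is false.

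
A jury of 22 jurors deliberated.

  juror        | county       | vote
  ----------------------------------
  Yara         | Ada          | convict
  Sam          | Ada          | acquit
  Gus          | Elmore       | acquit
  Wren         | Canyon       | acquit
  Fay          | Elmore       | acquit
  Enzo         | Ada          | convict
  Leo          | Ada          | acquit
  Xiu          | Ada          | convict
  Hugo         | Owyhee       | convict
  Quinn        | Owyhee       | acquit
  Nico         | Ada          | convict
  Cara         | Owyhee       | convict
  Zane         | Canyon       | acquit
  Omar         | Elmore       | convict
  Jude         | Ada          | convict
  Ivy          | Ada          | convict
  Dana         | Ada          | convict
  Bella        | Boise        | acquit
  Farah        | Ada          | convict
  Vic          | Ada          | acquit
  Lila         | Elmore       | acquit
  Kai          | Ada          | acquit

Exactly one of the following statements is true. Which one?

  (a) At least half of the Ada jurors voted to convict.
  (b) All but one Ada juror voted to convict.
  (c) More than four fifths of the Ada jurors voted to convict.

(a)

|A| = 12, |A ∩ B| = 8, |A ∖ B| = 4.
(a) requires |A ∩ B| ≥ |A ∖ B|: true.
(b) requires |A ∖ B| = 1: false.
(c) requires |A ∩ B| / |A| > 4/5: false.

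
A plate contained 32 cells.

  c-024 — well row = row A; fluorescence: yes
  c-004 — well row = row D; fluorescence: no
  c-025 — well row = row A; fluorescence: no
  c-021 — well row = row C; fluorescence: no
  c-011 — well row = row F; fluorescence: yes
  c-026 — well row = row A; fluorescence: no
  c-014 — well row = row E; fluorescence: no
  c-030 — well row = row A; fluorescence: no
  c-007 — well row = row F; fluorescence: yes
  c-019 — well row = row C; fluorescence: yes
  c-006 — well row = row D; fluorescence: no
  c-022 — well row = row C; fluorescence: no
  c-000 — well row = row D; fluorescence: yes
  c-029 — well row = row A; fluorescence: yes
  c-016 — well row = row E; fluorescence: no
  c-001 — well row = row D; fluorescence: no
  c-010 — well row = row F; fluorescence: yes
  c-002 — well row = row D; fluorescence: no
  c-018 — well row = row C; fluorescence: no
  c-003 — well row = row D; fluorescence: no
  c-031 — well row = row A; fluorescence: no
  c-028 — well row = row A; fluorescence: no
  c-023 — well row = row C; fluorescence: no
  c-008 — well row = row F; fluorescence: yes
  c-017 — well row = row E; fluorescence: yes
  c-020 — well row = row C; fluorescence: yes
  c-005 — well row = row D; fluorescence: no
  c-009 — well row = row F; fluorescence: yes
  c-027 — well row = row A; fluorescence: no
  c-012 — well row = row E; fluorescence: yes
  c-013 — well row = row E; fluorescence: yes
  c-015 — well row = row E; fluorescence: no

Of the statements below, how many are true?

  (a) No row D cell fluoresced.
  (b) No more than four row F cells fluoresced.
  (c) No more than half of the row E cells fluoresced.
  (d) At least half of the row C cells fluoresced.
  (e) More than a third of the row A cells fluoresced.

(a) row D: |A| = 7, |A ∩ B| = 1; needs A ∩ B = ∅ (|A ∩ B| = 0) — false.
(b) row F: |A| = 5, |A ∩ B| = 5; needs |A ∩ B| ≤ 4 — false.
(c) row E: |A| = 6, |A ∩ B| = 3; needs |A ∩ B| ≤ |A ∖ B| — true.
(d) row C: |A| = 6, |A ∩ B| = 2; needs |A ∩ B| ≥ |A ∖ B| — false.
(e) row A: |A| = 8, |A ∩ B| = 2; needs |A ∩ B| / |A| > 1/3 — false.

1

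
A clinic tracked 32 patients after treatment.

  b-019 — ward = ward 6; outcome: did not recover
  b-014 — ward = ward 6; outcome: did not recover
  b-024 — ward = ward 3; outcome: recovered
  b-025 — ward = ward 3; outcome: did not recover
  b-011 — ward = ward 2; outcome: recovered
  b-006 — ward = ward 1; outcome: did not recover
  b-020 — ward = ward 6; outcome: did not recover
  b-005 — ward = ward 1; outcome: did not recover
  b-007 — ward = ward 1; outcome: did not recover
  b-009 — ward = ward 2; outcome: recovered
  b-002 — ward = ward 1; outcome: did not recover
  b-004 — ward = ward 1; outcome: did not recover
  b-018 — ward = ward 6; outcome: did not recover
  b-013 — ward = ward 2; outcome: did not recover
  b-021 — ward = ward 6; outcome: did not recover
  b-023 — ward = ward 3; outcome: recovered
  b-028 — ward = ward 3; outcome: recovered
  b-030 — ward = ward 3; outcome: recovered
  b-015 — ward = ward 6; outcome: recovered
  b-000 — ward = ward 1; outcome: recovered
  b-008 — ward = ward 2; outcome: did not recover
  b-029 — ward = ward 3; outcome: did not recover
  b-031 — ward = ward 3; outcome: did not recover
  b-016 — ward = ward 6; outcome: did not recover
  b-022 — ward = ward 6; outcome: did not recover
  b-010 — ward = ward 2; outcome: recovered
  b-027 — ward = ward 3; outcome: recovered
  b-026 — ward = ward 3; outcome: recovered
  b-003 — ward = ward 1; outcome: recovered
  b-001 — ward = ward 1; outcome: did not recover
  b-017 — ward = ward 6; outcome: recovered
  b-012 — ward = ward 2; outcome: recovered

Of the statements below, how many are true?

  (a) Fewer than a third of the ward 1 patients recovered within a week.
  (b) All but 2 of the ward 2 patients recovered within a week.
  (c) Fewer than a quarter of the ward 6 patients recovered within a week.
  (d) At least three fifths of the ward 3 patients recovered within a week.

(a) ward 1: |A| = 8, |A ∩ B| = 2; needs |A ∩ B| / |A| < 1/3 — true.
(b) ward 2: |A| = 6, |A ∩ B| = 4; needs |A ∖ B| = 2 — true.
(c) ward 6: |A| = 9, |A ∩ B| = 2; needs |A ∩ B| / |A| < 1/4 — true.
(d) ward 3: |A| = 9, |A ∩ B| = 6; needs |A ∩ B| / |A| ≥ 3/5 — true.

4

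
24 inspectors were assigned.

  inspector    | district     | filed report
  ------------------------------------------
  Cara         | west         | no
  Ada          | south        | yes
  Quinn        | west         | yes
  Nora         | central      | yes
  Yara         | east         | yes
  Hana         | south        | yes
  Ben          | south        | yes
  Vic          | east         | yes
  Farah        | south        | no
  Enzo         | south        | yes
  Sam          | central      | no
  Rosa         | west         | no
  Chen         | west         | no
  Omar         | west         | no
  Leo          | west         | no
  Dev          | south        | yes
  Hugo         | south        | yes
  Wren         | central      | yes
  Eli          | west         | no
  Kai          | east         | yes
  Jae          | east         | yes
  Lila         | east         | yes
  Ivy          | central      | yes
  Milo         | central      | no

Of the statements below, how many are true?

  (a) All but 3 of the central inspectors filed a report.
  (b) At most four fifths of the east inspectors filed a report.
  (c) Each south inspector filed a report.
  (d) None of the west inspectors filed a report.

0

(a) central: |A| = 5, |A ∩ B| = 3; needs |A ∖ B| = 3 — false.
(b) east: |A| = 5, |A ∩ B| = 5; needs |A ∩ B| / |A| ≤ 4/5 — false.
(c) south: |A| = 7, |A ∩ B| = 6; needs A ⊆ B, i.e. every element of A is in B (|A ∖ B| = 0) — false.
(d) west: |A| = 7, |A ∩ B| = 1; needs A ∩ B = ∅ (|A ∩ B| = 0) — false.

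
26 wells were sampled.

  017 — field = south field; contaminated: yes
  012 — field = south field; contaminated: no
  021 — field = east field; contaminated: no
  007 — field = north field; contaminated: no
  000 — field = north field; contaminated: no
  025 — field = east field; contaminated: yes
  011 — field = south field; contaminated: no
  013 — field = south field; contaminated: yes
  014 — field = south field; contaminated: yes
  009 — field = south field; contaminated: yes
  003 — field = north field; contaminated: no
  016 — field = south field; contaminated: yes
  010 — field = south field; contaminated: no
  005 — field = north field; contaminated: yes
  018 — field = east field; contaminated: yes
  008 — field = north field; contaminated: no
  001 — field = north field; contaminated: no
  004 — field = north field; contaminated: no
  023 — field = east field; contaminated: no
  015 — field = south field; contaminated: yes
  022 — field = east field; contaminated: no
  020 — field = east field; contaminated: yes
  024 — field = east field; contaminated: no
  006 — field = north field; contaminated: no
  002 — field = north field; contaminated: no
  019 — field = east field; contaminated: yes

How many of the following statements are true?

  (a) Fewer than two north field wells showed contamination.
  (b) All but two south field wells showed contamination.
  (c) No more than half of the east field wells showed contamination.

(a) north field: |A| = 9, |A ∩ B| = 1; needs |A ∩ B| < 2 — true.
(b) south field: |A| = 9, |A ∩ B| = 6; needs |A ∖ B| = 2 — false.
(c) east field: |A| = 8, |A ∩ B| = 4; needs |A ∩ B| ≤ |A ∖ B| — true.

2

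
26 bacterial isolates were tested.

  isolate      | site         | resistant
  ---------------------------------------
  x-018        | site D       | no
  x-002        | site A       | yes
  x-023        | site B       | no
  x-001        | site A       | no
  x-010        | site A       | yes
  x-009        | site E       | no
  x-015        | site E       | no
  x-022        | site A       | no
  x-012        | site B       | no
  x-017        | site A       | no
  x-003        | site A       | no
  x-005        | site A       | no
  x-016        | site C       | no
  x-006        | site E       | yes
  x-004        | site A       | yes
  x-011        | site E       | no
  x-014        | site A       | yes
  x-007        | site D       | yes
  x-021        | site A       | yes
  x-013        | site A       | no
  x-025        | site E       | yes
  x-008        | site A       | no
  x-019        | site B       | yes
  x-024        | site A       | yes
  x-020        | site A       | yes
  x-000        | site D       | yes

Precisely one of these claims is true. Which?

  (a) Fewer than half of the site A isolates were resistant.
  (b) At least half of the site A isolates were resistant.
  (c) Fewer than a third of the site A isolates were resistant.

|A| = 14, |A ∩ B| = 7, |A ∖ B| = 7.
(a) requires |A ∩ B| < |A ∖ B|: false.
(b) requires |A ∩ B| ≥ |A ∖ B|: true.
(c) requires |A ∩ B| / |A| < 1/3: false.

(b)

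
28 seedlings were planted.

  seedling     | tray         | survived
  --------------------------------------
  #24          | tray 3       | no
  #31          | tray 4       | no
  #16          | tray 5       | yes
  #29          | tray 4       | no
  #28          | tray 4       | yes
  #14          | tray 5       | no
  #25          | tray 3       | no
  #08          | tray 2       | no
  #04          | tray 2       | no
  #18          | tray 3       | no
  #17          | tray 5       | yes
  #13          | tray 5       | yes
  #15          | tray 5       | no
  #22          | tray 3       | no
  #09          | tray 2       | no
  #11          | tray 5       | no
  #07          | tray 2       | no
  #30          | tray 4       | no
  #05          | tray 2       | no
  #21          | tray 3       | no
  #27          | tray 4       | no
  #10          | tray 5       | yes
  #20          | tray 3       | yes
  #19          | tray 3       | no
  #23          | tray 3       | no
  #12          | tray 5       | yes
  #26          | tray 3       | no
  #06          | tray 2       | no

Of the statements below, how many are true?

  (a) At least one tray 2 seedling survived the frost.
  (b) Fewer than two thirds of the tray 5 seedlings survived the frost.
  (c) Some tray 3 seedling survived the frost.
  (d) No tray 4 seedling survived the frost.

2

(a) tray 2: |A| = 6, |A ∩ B| = 0; needs A ∩ B ≠ ∅ (|A ∩ B| ≥ 1) — false.
(b) tray 5: |A| = 8, |A ∩ B| = 5; needs |A ∩ B| / |A| < 2/3 — true.
(c) tray 3: |A| = 9, |A ∩ B| = 1; needs A ∩ B ≠ ∅ (|A ∩ B| ≥ 1) — true.
(d) tray 4: |A| = 5, |A ∩ B| = 1; needs A ∩ B = ∅ (|A ∩ B| = 0) — false.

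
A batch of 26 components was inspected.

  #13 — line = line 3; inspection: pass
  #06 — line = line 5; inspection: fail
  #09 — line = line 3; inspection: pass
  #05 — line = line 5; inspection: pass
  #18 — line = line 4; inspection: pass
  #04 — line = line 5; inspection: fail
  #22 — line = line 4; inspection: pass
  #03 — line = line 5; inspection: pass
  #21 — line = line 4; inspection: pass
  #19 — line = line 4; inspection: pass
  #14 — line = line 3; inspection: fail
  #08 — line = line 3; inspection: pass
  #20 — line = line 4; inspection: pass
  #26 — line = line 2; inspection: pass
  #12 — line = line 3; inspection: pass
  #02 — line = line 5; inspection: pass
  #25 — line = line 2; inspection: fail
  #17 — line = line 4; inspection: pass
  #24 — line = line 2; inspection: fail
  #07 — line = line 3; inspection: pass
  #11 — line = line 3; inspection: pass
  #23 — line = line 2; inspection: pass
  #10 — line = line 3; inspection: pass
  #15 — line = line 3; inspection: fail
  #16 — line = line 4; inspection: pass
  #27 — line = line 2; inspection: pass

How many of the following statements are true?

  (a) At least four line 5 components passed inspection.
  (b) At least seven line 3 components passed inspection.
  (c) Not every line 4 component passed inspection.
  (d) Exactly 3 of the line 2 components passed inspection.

2

(a) line 5: |A| = 5, |A ∩ B| = 3; needs |A ∩ B| ≥ 4 — false.
(b) line 3: |A| = 9, |A ∩ B| = 7; needs |A ∩ B| ≥ 7 — true.
(c) line 4: |A| = 7, |A ∩ B| = 7; needs A ⊄ B (|A ∖ B| ≥ 1) — false.
(d) line 2: |A| = 5, |A ∩ B| = 3; needs |A ∩ B| = 3 — true.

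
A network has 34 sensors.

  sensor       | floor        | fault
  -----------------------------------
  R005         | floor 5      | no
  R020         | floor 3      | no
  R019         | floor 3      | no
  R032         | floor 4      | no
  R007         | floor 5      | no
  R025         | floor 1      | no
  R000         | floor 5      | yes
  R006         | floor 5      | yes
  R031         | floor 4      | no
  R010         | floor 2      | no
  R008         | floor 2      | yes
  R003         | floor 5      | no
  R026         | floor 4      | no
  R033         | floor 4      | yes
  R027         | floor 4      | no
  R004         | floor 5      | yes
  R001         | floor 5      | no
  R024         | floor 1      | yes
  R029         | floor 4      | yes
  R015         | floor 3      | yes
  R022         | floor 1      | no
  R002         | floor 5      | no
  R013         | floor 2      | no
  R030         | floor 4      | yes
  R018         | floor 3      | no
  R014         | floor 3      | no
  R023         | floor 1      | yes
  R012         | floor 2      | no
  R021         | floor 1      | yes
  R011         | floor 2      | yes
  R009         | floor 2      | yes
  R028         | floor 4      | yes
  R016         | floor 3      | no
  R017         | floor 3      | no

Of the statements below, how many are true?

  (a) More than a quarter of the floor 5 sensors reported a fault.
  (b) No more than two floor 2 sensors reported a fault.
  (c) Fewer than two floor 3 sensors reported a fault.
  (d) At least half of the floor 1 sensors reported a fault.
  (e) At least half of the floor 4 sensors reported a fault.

4

(a) floor 5: |A| = 8, |A ∩ B| = 3; needs |A ∩ B| / |A| > 1/4 — true.
(b) floor 2: |A| = 6, |A ∩ B| = 3; needs |A ∩ B| ≤ 2 — false.
(c) floor 3: |A| = 7, |A ∩ B| = 1; needs |A ∩ B| < 2 — true.
(d) floor 1: |A| = 5, |A ∩ B| = 3; needs |A ∩ B| ≥ |A ∖ B| — true.
(e) floor 4: |A| = 8, |A ∩ B| = 4; needs |A ∩ B| ≥ |A ∖ B| — true.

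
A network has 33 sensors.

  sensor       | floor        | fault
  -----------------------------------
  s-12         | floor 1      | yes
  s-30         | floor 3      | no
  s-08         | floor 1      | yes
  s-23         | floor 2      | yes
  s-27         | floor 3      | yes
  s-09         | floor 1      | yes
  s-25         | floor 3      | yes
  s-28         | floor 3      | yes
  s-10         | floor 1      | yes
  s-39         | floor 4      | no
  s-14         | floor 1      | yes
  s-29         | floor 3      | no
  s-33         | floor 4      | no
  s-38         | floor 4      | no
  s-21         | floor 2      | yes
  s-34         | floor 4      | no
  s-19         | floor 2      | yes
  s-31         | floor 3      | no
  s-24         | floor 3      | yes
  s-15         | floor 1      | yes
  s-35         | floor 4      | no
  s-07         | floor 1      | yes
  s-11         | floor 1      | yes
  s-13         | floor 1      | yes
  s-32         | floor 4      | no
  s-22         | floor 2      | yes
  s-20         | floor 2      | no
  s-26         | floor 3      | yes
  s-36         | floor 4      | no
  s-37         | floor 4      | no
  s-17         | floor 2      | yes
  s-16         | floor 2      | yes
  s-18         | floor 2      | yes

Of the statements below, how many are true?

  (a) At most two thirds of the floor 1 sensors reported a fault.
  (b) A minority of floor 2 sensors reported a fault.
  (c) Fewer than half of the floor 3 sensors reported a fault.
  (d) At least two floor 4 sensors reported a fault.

(a) floor 1: |A| = 9, |A ∩ B| = 9; needs |A ∩ B| / |A| ≤ 2/3 — false.
(b) floor 2: |A| = 8, |A ∩ B| = 7; needs |A ∩ B| < |A ∖ B| — false.
(c) floor 3: |A| = 8, |A ∩ B| = 5; needs |A ∩ B| < |A ∖ B| — false.
(d) floor 4: |A| = 8, |A ∩ B| = 0; needs |A ∩ B| ≥ 2 — false.

0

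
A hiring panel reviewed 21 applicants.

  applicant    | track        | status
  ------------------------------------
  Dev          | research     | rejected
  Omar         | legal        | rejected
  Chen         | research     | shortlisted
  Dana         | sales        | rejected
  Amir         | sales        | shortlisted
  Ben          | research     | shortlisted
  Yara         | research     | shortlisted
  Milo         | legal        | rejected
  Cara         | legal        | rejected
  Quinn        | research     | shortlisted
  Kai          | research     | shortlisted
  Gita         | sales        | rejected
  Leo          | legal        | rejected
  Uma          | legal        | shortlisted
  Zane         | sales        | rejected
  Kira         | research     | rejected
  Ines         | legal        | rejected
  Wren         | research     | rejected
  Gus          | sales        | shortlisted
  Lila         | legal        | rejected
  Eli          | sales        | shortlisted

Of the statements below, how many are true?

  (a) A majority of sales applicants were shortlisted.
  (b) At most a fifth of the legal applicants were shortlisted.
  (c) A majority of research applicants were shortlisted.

2

(a) sales: |A| = 6, |A ∩ B| = 3; needs |A ∩ B| > |A ∖ B| — false.
(b) legal: |A| = 7, |A ∩ B| = 1; needs |A ∩ B| / |A| ≤ 1/5 — true.
(c) research: |A| = 8, |A ∩ B| = 5; needs |A ∩ B| > |A ∖ B| — true.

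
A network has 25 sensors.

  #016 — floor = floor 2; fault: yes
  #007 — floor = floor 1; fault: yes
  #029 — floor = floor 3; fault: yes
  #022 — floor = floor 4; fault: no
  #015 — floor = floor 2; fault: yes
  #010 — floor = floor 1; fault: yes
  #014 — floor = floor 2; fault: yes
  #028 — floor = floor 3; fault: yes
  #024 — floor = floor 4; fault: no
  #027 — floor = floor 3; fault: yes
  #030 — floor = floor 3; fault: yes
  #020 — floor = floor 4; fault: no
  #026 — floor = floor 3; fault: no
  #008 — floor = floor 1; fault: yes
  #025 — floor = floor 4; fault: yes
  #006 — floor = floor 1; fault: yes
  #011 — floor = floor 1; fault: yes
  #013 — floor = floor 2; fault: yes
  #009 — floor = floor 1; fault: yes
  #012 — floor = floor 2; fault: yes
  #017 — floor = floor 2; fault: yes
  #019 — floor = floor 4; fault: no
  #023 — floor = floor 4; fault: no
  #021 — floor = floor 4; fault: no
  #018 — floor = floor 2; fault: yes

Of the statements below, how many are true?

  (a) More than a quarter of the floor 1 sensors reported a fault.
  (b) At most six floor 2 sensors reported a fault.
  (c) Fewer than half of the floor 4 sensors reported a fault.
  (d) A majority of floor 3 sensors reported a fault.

(a) floor 1: |A| = 6, |A ∩ B| = 6; needs |A ∩ B| / |A| > 1/4 — true.
(b) floor 2: |A| = 7, |A ∩ B| = 7; needs |A ∩ B| ≤ 6 — false.
(c) floor 4: |A| = 7, |A ∩ B| = 1; needs |A ∩ B| < |A ∖ B| — true.
(d) floor 3: |A| = 5, |A ∩ B| = 4; needs |A ∩ B| > |A ∖ B| — true.

3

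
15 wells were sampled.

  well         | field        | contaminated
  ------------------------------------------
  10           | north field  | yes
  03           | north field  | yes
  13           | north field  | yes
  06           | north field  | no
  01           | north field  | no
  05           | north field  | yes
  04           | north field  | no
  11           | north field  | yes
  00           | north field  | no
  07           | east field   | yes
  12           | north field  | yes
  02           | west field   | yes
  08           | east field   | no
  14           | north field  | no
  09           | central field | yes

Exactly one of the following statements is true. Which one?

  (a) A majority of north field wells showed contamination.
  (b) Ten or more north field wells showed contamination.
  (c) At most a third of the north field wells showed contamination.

(a)

|A| = 11, |A ∩ B| = 6, |A ∖ B| = 5.
(a) requires |A ∩ B| > |A ∖ B|: true.
(b) requires |A ∩ B| ≥ 10: false.
(c) requires |A ∩ B| / |A| ≤ 1/3: false.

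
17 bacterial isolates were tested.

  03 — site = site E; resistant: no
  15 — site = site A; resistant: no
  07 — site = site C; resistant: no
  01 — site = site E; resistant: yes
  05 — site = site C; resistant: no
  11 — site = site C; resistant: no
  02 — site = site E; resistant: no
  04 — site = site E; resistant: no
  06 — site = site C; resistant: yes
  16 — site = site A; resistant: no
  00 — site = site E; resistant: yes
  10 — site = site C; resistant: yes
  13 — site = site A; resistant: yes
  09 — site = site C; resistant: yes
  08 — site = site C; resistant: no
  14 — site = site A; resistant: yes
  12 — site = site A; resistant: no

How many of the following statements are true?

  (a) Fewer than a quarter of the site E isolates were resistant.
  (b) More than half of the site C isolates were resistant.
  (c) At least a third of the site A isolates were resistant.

1

(a) site E: |A| = 5, |A ∩ B| = 2; needs |A ∩ B| / |A| < 1/4 — false.
(b) site C: |A| = 7, |A ∩ B| = 3; needs |A ∩ B| > |A ∖ B| — false.
(c) site A: |A| = 5, |A ∩ B| = 2; needs |A ∩ B| / |A| ≥ 1/3 — true.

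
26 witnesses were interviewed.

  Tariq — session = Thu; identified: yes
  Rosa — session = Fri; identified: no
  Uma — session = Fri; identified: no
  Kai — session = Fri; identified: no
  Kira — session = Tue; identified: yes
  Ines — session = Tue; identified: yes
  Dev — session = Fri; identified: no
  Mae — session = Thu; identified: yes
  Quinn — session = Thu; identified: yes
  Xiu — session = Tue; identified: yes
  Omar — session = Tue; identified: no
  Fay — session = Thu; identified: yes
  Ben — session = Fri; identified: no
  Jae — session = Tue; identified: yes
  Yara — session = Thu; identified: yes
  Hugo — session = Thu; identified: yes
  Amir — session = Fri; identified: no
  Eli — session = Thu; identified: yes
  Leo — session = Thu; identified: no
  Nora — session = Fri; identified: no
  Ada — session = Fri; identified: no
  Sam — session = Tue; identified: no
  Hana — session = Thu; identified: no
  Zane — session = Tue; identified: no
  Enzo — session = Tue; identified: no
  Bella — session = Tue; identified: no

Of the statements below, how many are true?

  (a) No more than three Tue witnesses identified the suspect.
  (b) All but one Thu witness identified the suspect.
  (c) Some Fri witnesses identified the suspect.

(a) Tue: |A| = 9, |A ∩ B| = 4; needs |A ∩ B| ≤ 3 — false.
(b) Thu: |A| = 9, |A ∩ B| = 7; needs |A ∖ B| = 1 — false.
(c) Fri: |A| = 8, |A ∩ B| = 0; needs A ∩ B ≠ ∅ (|A ∩ B| ≥ 1) — false.

0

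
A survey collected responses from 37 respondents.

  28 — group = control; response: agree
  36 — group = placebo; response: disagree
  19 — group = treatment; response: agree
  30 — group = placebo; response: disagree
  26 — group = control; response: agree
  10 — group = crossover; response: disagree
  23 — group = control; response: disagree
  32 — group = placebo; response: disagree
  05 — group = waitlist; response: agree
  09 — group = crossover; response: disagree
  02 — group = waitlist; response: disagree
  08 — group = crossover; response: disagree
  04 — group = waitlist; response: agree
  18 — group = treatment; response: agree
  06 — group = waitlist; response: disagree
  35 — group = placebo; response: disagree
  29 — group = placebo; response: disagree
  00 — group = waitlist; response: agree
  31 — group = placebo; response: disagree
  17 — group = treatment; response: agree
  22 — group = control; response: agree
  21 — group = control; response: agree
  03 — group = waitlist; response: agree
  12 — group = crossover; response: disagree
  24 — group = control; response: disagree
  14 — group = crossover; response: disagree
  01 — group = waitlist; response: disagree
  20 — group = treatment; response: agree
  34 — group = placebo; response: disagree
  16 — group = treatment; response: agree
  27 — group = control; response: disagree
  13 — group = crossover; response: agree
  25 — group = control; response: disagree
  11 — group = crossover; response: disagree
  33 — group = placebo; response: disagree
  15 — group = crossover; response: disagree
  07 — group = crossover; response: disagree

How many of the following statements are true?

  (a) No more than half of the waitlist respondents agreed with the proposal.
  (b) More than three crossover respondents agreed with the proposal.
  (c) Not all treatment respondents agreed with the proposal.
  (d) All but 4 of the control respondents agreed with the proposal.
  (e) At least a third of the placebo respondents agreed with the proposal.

(a) waitlist: |A| = 7, |A ∩ B| = 4; needs |A ∩ B| ≤ |A ∖ B| — false.
(b) crossover: |A| = 9, |A ∩ B| = 1; needs |A ∩ B| > 3 — false.
(c) treatment: |A| = 5, |A ∩ B| = 5; needs A ⊄ B (|A ∖ B| ≥ 1) — false.
(d) control: |A| = 8, |A ∩ B| = 4; needs |A ∖ B| = 4 — true.
(e) placebo: |A| = 8, |A ∩ B| = 0; needs |A ∩ B| / |A| ≥ 1/3 — false.

1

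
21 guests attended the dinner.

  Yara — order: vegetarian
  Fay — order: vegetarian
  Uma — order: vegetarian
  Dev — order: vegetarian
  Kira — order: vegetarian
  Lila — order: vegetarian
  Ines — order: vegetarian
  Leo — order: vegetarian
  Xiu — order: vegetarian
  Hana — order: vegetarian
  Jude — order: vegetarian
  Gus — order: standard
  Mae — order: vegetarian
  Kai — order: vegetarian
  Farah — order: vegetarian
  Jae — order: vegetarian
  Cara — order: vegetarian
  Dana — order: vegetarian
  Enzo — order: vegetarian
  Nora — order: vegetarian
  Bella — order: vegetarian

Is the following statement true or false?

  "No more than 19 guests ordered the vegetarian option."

False

'No more than 19 guests ordered the vegetarian option' holds iff |A ∩ B| ≤ 19.
|A| = 21, |A ∩ B| = 20, |A ∖ B| = 1.
|A ∩ B| = 20, so the statement is false.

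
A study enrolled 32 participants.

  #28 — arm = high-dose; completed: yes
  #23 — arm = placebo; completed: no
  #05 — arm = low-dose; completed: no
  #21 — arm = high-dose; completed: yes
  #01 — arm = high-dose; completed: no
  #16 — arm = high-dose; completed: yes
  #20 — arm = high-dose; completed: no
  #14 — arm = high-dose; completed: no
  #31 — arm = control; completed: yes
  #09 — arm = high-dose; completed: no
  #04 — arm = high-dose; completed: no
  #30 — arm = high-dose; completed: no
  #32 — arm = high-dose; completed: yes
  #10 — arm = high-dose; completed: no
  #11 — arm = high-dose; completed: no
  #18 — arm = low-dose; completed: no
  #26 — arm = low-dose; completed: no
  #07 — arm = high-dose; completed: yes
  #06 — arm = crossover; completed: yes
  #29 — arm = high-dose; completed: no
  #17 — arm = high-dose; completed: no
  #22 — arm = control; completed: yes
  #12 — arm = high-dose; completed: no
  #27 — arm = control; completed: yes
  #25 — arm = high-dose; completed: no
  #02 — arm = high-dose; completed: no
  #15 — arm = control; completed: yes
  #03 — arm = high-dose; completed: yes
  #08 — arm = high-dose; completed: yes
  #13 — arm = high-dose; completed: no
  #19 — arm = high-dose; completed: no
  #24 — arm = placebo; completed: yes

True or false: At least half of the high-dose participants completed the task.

The determiner here denotes the relation: |A ∩ B| ≥ |A ∖ B|.
|A| = 22, |A ∩ B| = 7, |A ∖ B| = 15.
7 < 15, so the statement is false.

False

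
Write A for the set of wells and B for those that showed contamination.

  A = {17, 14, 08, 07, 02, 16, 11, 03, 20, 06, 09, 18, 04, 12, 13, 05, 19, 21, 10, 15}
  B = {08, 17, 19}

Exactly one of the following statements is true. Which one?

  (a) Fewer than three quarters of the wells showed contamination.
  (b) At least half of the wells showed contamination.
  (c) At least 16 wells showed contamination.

(a)

|A| = 20, |A ∩ B| = 3, |A ∖ B| = 17.
(a) requires |A ∩ B| / |A| < 3/4: true.
(b) requires |A ∩ B| ≥ |A ∖ B|: false.
(c) requires |A ∩ B| ≥ 16: false.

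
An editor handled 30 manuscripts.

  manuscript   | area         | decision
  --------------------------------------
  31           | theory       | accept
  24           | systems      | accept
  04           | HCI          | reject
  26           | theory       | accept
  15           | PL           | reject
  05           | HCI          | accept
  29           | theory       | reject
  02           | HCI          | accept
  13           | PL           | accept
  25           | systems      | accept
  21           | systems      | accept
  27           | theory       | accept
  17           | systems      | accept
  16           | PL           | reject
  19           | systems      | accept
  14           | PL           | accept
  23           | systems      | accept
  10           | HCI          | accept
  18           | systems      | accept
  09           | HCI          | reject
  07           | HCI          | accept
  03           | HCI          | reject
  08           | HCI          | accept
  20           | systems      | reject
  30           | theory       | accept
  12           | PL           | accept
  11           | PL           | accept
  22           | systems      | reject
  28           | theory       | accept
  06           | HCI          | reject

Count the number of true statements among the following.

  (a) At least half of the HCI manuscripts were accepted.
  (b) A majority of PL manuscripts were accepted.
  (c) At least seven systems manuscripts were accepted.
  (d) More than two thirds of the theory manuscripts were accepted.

4

(a) HCI: |A| = 9, |A ∩ B| = 5; needs |A ∩ B| ≥ |A ∖ B| — true.
(b) PL: |A| = 6, |A ∩ B| = 4; needs |A ∩ B| > |A ∖ B| — true.
(c) systems: |A| = 9, |A ∩ B| = 7; needs |A ∩ B| ≥ 7 — true.
(d) theory: |A| = 6, |A ∩ B| = 5; needs |A ∩ B| / |A| > 2/3 — true.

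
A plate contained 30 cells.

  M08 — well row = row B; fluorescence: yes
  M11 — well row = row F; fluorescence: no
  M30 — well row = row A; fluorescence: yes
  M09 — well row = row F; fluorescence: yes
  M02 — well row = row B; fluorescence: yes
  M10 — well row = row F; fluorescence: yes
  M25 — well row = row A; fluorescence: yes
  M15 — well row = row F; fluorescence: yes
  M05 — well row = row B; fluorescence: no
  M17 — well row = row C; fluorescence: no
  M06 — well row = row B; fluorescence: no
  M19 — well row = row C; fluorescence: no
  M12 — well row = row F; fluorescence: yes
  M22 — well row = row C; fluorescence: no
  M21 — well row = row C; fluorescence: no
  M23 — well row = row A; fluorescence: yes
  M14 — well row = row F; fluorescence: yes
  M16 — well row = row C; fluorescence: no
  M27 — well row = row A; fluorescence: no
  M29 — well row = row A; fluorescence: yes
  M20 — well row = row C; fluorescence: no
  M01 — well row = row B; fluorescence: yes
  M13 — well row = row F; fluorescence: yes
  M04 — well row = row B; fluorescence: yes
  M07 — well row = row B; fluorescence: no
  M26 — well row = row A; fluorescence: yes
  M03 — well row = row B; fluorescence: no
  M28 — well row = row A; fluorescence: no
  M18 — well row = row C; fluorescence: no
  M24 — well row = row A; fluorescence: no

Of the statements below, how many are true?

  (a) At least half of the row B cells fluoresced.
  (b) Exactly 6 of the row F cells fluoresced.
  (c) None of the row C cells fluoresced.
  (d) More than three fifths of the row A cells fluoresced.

4

(a) row B: |A| = 8, |A ∩ B| = 4; needs |A ∩ B| ≥ |A ∖ B| — true.
(b) row F: |A| = 7, |A ∩ B| = 6; needs |A ∩ B| = 6 — true.
(c) row C: |A| = 7, |A ∩ B| = 0; needs A ∩ B = ∅ (|A ∩ B| = 0) — true.
(d) row A: |A| = 8, |A ∩ B| = 5; needs |A ∩ B| / |A| > 3/5 — true.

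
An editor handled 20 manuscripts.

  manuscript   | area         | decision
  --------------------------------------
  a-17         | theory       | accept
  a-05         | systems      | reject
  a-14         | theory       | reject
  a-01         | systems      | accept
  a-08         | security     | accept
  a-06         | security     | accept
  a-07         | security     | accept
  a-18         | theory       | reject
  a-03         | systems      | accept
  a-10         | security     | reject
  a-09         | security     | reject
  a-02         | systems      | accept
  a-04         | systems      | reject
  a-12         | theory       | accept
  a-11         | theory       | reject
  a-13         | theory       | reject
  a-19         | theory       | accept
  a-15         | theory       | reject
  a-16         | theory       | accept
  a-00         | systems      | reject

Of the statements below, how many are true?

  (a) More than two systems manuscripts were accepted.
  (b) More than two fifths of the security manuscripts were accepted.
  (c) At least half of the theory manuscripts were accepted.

(a) systems: |A| = 6, |A ∩ B| = 3; needs |A ∩ B| > 2 — true.
(b) security: |A| = 5, |A ∩ B| = 3; needs |A ∩ B| / |A| > 2/5 — true.
(c) theory: |A| = 9, |A ∩ B| = 4; needs |A ∩ B| ≥ |A ∖ B| — false.

2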